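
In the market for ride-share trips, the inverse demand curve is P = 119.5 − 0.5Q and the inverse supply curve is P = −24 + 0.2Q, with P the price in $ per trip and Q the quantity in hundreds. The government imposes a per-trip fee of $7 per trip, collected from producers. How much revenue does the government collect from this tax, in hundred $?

Rewrite in direct form: Qd = 239 − 2P and Qs = 5P + 120.
Before the tax: set 239 − 2P = 5P + 120 → P* = $17, Q* = 205.
With the tax collected from producers, supply shifts: Qs = 5(P − 7) + 120.
Solving gives Q = 195 with buyers paying $22 and producers receiving $15 (the $7 wedge).
Revenue = t · Q = 7 · 195 = $1365.

Tax revenue = $1365 hundred.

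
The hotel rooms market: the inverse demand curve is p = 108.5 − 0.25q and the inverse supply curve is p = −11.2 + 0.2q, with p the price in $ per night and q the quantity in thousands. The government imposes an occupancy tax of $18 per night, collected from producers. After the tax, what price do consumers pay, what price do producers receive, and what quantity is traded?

Inverting to q(p) form: qd = 434 − 4p; qs = 5p + 56.
Before the tax: set 434 − 4p = 5p + 56 → p* = $42, q* = 266.
With the tax collected from producers, supply shifts: qs = 5(p − 18) + 56.
Solving gives q = 226 with consumers paying $52 and producers receiving $34 (the $18 wedge).

Consumers pay $52; producers receive $34; quantity = 226.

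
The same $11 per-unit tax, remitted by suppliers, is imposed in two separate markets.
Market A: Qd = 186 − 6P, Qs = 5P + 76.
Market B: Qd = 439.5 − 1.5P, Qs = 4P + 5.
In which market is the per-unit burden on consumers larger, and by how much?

Market B, by $3.

Market A: pre-tax P* = $10, Q* = 126; post-tax Q = 96; per-unit burden on consumers = $5.
Market B: pre-tax P* = $79, Q* = 321; post-tax Q = 309; per-unit burden on consumers = $8.
Difference: $5 vs $8 → market B is larger by $3.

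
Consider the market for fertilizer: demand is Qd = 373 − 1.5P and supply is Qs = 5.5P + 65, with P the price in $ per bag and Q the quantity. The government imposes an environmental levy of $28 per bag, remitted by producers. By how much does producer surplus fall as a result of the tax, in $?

Before the tax: set 373 − 1.5P = 5.5P + 65 → P* = $44, Q* = 307.
With the tax collected from producers, supply shifts: Qs = 5.5(P − 28) + 65.
Solving gives Q = 274 with consumers paying $66 and producers receiving $38 (the $28 wedge).
ΔPS is the trapezoid between Q = 274 and Q = 307 of height $6: ½ · (307 + 274) · 6 = $1743.

Producer surplus falls by $1743.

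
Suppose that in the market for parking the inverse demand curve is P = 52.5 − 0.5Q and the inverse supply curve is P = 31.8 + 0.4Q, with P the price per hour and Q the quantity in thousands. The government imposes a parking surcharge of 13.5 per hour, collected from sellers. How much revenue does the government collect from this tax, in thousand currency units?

Tax revenue = 108 thousand.

Rewrite in direct form: Qd = 105 − 2P and Qs = 2.5P − 79.5.
Before the tax: set 105 − 2P = 2.5P − 79.5 → P* = 41, Q* = 23.
With the tax collected from sellers, supply shifts: Qs = 2.5(P − 13.5) − 79.5.
Solving gives Q = 8 with buyers paying 48.5 and sellers receiving 35 (the 13.5 wedge).
Revenue = t · Q = 13.5 · 8 = 108.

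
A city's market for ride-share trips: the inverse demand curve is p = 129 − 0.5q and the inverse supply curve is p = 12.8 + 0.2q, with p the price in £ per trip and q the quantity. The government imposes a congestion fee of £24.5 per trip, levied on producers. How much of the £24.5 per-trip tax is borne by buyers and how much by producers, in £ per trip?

Inverting to q(p) form: qd = 258 − 2p; qs = 5p − 64.
Without the tax, 258 − 2p = 5p − 64 gives 7p = 322, so p* = £46 and q* = 166.
With the tax collected from producers, supply shifts: qs = 5(p − 24.5) − 64.
New equilibrium: buyers pay £63.5, producers receive £39, q = 131. (Wedge: pb − ps = 24.5.)
Burden on buyers: £17.5; on producers: £7. (They sum to £24.5.)
The less price-elastic side of the market bears the larger share of a per-unit tax.

Buyers bear £17.5 per trip; producers bear £7 per trip.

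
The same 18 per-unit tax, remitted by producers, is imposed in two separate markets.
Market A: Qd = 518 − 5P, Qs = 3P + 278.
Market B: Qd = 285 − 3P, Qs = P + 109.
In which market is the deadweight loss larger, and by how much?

Market A, by 182.25.

Market A: pre-tax P* = 30, Q* = 368; post-tax Q = 334.25; deadweight loss = 303.75.
Market B: pre-tax P* = 44, Q* = 153; post-tax Q = 139.5; deadweight loss = 121.5.
Difference: 303.75 vs 121.5 → market A is larger by 182.25.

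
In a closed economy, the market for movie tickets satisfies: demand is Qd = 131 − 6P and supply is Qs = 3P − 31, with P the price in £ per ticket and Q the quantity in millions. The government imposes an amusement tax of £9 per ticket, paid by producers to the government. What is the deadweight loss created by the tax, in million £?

Without the tax, 131 − 6P = 3P − 31 gives 9P = 162, so P* = £18 and Q* = 23.
With the tax collected from producers, supply shifts: Qs = 3(P − 9) − 31.
New equilibrium: consumers pay £21, producers receive £12, Q = 5. (Wedge: Pb − Ps = 9.)
Quantity falls by |ΔQ| = |23 − 5| = 18.
DWL = ½ · t · |ΔQ| = ½ · 9 · 18 = £81.

Deadweight loss = £81 million.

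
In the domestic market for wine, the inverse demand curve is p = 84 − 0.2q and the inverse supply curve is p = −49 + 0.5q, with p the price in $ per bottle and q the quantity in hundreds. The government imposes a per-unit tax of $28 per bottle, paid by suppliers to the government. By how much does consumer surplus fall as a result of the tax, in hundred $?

Consumer surplus falls by $1360 hundred.

Rewrite in direct form: qd = 420 − 5p and qs = 2p + 98.
Without the tax, 420 − 5p = 2p + 98 gives 7p = 322, so p* = $46 and q* = 190.
With the tax collected from suppliers, supply shifts: qs = 2(p − 28) + 98.
New equilibrium: buyers pay $54, suppliers receive $26, q = 150. (Wedge: pb − ps = 28.)
ΔCS is the trapezoid between Q = 150 and Q = 190 of height $8: ½ · (190 + 150) · 8 = $1360.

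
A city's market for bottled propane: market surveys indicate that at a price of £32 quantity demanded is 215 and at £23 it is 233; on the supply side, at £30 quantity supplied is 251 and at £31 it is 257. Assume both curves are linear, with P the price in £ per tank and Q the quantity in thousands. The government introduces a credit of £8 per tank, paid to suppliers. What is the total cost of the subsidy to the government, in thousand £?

Demand slope: (233 − 215)/(23 − 32) = -2, so Qd = 279 − 2P.
Supply slope: (257 − 251)/(31 − 30) = 6, so Qs = 6P + 71.
Before the subsidy: set 279 − 2P = 6P + 71 → P* = £26, Q* = 227.
With a per-unit subsidy paid to suppliers, each receives P + 8 per unit sold, so supply becomes Qs = 6(P + 8) + 71.
Solving gives Q = 239 with buyers paying £20 and suppliers receiving £28 (the £8 wedge).
Outlay = t · Q = 8 · 239 = £1912.

Government outlay = £1912 thousand.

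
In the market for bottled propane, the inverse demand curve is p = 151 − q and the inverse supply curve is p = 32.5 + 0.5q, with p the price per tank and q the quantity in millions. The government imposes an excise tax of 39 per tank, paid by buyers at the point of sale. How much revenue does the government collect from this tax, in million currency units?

Rewrite in direct form: qd = 151 − p and qs = 2p − 65.
Without the tax, 151 − p = 2p − 65 gives 3p = 216, so p* = 72 and q* = 79.
With the tax collected from buyers, demand (in seller-price terms) shifts: qd = 151 − (p + 39).
Solving gives q = 53 with buyers paying 98 and suppliers receiving 59 (the 39 wedge).
Revenue = t · Q = 39 · 53 = 2067.

Tax revenue = 2067 million.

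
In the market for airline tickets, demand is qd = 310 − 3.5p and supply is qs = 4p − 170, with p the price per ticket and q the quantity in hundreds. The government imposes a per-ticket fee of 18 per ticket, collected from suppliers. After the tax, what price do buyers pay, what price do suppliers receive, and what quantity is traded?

Before the tax: set 310 − 3.5p = 4p − 170 → p* = 64, q* = 86.
With the tax collected from suppliers, supply shifts: qs = 4(p − 18) − 170.
Solving gives q = 52.4 with buyers paying 73.6 and suppliers receiving 55.6 (the 18 wedge).
The less price-elastic side of the market bears the larger share of a per-unit tax.

Buyers pay 73.6; suppliers receive 55.6; quantity = 52.4.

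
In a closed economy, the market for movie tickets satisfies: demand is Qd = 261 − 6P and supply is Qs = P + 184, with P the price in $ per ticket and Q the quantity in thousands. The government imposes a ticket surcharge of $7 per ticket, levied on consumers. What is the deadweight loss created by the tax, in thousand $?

Without the tax, 261 − 6P = P + 184 gives 7P = 77, so P* = $11 and Q* = 195.
With the tax collected from consumers, demand (in seller-price terms) shifts: Qd = 261 − 6(P + 7).
Solving gives Q = 189 with consumers paying $12 and producers receiving $5 (the $7 wedge).
Quantity falls by |ΔQ| = |195 − 189| = 6.
DWL = ½ · t · |ΔQ| = ½ · 7 · 6 = $21.

Deadweight loss = $21 thousand.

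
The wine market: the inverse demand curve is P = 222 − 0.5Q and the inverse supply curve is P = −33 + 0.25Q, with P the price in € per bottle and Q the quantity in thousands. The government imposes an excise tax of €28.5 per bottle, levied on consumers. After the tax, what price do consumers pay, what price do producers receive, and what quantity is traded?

Inverting to Q(P) form: Qd = 444 − 2P; Qs = 4P + 132.
Without the tax, 444 − 2P = 4P + 132 gives 6P = 312, so P* = €52 and Q* = 340.
With the tax collected from consumers, demand (in seller-price terms) shifts: Qd = 444 − 2(P + 28.5).
New equilibrium: consumers pay €71, producers receive €42.5, Q = 302. (Wedge: Pb − Ps = 28.5.)
The less price-elastic side of the market bears the larger share of a per-unit tax.

Consumers pay €71; producers receive €42.5; quantity = 302.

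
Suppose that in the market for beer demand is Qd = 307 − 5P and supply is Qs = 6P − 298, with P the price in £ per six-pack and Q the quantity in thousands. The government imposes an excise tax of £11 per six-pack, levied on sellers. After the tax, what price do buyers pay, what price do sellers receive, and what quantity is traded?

Before the tax: set 307 − 5P = 6P − 298 → P* = £55, Q* = 32.
With the tax collected from sellers, supply shifts: Qs = 6(P − 11) − 298.
Solving gives Q = 2 with buyers paying £61 and sellers receiving £50 (the £11 wedge).
The less price-elastic side of the market bears the larger share of a per-unit tax.

Buyers pay £61; sellers receive £50; quantity = 2.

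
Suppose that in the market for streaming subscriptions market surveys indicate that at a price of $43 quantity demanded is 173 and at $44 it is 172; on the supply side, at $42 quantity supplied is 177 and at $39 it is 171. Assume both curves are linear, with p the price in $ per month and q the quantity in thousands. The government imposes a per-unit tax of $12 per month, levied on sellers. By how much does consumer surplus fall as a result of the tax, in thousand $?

Demand slope: (172 − 173)/(44 − 43) = -1, so qd = 216 − p.
Supply slope: (171 − 177)/(39 − 42) = 2, so qs = 2p + 93.
Without the tax, 216 − p = 2p + 93 gives 3p = 123, so p* = $41 and q* = 175.
With the tax collected from sellers, supply shifts: qs = 2(p − 12) + 93.
Solving gives q = 167 with consumers paying $49 and sellers receiving $37 (the $12 wedge).
ΔCS is the trapezoid between Q = 167 and Q = 175 of height $8: ½ · (175 + 167) · 8 = $1368.

Consumer surplus falls by $1368 thousand.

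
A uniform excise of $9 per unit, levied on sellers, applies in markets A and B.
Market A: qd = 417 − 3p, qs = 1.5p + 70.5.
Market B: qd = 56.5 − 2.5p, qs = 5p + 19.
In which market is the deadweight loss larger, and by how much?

Market B, by $27.

Market A: pre-tax p* = $77, q* = 186; post-tax q = 177; deadweight loss = $40.5.
Market B: pre-tax p* = $5, q* = 44; post-tax q = 29; deadweight loss = $67.5.
Difference: $40.5 vs $67.5 → market B is larger by $27.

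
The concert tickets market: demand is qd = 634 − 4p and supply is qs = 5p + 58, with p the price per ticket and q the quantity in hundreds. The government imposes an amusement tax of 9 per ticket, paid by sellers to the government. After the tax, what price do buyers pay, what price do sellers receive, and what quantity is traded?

Buyers pay 69; sellers receive 60; quantity = 358.

Without the tax, 634 − 4p = 5p + 58 gives 9p = 576, so p* = 64 and q* = 378.
With the tax collected from sellers, supply shifts: qs = 5(p − 9) + 58.
New equilibrium: buyers pay 69, sellers receive 60, q = 358. (Wedge: pb − ps = 9.)
The less price-elastic side of the market bears the larger share of a per-unit tax.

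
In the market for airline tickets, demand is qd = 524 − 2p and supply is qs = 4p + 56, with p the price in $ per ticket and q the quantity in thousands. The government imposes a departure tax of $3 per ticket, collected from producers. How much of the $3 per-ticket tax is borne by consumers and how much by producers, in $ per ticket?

Consumers bear $2 per ticket; producers bear $1 per ticket.

Without the tax, 524 − 2p = 4p + 56 gives 6p = 468, so p* = $78 and q* = 368.
With the tax collected from producers, supply shifts: qs = 4(p − 3) + 56.
New equilibrium: consumers pay $80, producers receive $77, q = 364. (Wedge: pb − ps = 3.)
Burden on consumers: $2; on producers: $1. (They sum to $3.)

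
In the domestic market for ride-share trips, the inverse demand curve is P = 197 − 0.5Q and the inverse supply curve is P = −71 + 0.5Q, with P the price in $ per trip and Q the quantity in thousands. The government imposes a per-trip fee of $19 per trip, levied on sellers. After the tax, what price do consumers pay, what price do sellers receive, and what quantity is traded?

Consumers pay $72.5; sellers receive $53.5; quantity = 249.

Rewrite in direct form: Qd = 394 − 2P and Qs = 2P + 142.
Before the tax: set 394 − 2P = 2P + 142 → P* = $63, Q* = 268.
With the tax collected from sellers, supply shifts: Qs = 2(P − 19) + 142.
Solving gives Q = 249 with consumers paying $72.5 and sellers receiving $53.5 (the $19 wedge).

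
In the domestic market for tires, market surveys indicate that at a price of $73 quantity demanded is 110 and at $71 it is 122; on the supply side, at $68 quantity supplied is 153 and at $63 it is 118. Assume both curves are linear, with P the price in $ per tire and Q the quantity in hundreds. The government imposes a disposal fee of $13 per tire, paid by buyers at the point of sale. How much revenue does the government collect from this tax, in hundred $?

Demand slope: (122 − 110)/(71 − 73) = -6, so Qd = 548 − 6P.
Supply slope: (118 − 153)/(63 − 68) = 7, so Qs = 7P − 323.
Before the tax: set 548 − 6P = 7P − 323 → P* = $67, Q* = 146.
With the tax collected from buyers, demand (in seller-price terms) shifts: Qd = 548 − 6(P + 13).
Solving gives Q = 104 with buyers paying $74 and suppliers receiving $61 (the $13 wedge).
Revenue = t · Q = 13 · 104 = $1352.

Tax revenue = $1352 hundred.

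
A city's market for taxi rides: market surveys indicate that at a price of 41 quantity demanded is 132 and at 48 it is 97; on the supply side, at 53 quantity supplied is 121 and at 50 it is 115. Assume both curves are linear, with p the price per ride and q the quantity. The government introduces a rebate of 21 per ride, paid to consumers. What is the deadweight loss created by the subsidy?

Deadweight loss = 315.

Demand slope: (97 − 132)/(48 − 41) = -5, so qd = 337 − 5p.
Supply slope: (115 − 121)/(50 − 53) = 2, so qs = 2p + 15.
Without the subsidy, 337 − 5p = 2p + 15 gives 7p = 322, so p* = 46 and q* = 107.
With a per-unit subsidy paid to consumers, each effectively pays p − 21, so demand becomes qd = 337 − 5(p − 21).
Solving gives q = 137 with consumers paying 40 and suppliers receiving 61 (the 21 wedge).
Quantity rises by |ΔQ| = |107 − 137| = 30.
DWL = ½ · t · |ΔQ| = ½ · 21 · 30 = 315.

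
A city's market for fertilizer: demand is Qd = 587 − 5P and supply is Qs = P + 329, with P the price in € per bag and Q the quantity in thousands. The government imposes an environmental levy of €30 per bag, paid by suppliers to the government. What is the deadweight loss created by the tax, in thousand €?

Deadweight loss = €375 thousand.

Before the tax: set 587 − 5P = P + 329 → P* = €43, Q* = 372.
With the tax collected from suppliers, supply shifts: Qs = (P − 30) + 329.
New equilibrium: buyers pay €48, suppliers receive €18, Q = 347. (Wedge: Pb − Ps = 30.)
Quantity falls by |ΔQ| = |372 − 347| = 25.
DWL = ½ · t · |ΔQ| = ½ · 30 · 25 = €375.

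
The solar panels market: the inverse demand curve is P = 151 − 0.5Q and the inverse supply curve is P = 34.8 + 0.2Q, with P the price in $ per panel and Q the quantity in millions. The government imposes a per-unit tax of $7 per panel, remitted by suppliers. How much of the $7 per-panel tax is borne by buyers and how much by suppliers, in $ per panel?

Rewrite in direct form: Qd = 302 − 2P and Qs = 5P − 174.
Before the tax: set 302 − 2P = 5P − 174 → P* = $68, Q* = 166.
With the tax collected from suppliers, supply shifts: Qs = 5(P − 7) − 174.
New equilibrium: buyers pay $73, suppliers receive $66, Q = 156. (Wedge: Pb − Ps = 7.)
Burden on buyers: $5; on suppliers: $2. (They sum to $7.)

Buyers bear $5 per panel; suppliers bear $2 per panel.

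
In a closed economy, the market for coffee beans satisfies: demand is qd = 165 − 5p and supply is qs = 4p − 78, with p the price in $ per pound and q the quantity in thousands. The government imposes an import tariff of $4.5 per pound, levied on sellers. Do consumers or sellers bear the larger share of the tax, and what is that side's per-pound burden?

Sellers bear the larger share: $2.5 per pound.

Before the tax: set 165 − 5p = 4p − 78 → p* = $27, q* = 30.
With the tax collected from sellers, supply shifts: qs = 4(p − 4.5) − 78.
New equilibrium: consumers pay $29, sellers receive $24.5, q = 20. (Wedge: pb − ps = 4.5.)
Per-pound burden: consumers $2, sellers $2.5.
Sellers take the larger share because supply is less price-elastic here (demand slope 5 vs supply slope 4).
The less price-elastic side of the market bears the larger share of a per-unit tax.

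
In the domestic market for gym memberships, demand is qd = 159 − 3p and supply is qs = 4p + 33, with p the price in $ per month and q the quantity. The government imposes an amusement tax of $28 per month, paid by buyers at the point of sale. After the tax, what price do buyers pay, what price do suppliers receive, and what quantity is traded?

Buyers pay $34; suppliers receive $6; quantity = 57.

Without the tax, 159 − 3p = 4p + 33 gives 7p = 126, so p* = $18 and q* = 105.
With the tax collected from buyers, demand (in seller-price terms) shifts: qd = 159 − 3(p + 28).
New equilibrium: buyers pay $34, suppliers receive $6, q = 57. (Wedge: pb − ps = 28.)
The less price-elastic side of the market bears the larger share of a per-unit tax.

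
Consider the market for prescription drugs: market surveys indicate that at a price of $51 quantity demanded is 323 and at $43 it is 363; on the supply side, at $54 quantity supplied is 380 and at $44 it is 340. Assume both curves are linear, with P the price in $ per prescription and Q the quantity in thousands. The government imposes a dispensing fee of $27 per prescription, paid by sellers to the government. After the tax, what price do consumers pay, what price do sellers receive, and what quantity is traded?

Consumers pay $58; sellers receive $31; quantity = 288.

Demand slope: (363 − 323)/(43 − 51) = -5, so Qd = 578 − 5P.
Supply slope: (340 − 380)/(44 − 54) = 4, so Qs = 4P + 164.
Without the tax, 578 − 5P = 4P + 164 gives 9P = 414, so P* = $46 and Q* = 348.
With the tax collected from sellers, supply shifts: Qs = 4(P − 27) + 164.
Solving gives Q = 288 with consumers paying $58 and sellers receiving $31 (the $27 wedge).
The less price-elastic side of the market bears the larger share of a per-unit tax.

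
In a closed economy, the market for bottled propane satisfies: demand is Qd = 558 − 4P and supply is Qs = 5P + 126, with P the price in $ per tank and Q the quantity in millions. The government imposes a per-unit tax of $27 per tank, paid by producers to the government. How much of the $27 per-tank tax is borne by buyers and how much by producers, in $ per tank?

Buyers bear $15 per tank; producers bear $12 per tank.

Without the tax, 558 − 4P = 5P + 126 gives 9P = 432, so P* = $48 and Q* = 366.
With the tax collected from producers, supply shifts: Qs = 5(P − 27) + 126.
New equilibrium: buyers pay $63, producers receive $36, Q = 306. (Wedge: Pb − Ps = 27.)
Burden on buyers: $15; on producers: $12. (They sum to $27.)
The less price-elastic side of the market bears the larger share of a per-unit tax.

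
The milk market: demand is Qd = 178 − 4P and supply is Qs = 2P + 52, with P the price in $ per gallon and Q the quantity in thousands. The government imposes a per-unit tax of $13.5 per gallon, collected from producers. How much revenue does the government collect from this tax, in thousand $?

Without the tax, 178 − 4P = 2P + 52 gives 6P = 126, so P* = $21 and Q* = 94.
With the tax collected from producers, supply shifts: Qs = 2(P − 13.5) + 52.
New equilibrium: consumers pay $25.5, producers receive $12, Q = 76. (Wedge: Pb − Ps = 13.5.)
Revenue = t · Q = 13.5 · 76 = $1026.

Tax revenue = $1026 thousand.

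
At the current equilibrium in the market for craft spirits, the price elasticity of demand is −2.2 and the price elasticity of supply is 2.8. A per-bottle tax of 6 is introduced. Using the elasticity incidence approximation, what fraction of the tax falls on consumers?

Consumers' share ≈ 0.56.

Incidence ratio: consumers' share ≈ εs / (εs + |εd|) = 2.8 / (2.8 + 2.2) = 0.56.
Supply is the more elastic side, so consumers bear the larger share.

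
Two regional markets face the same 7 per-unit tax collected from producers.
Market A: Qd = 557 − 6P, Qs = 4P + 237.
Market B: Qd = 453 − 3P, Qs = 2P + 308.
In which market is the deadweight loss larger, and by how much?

Market A, by 29.4.

Market A: pre-tax P* = 32, Q* = 365; post-tax Q = 348.2; deadweight loss = 58.8.
Market B: pre-tax P* = 29, Q* = 366; post-tax Q = 357.6; deadweight loss = 29.4.
Difference: 58.8 vs 29.4 → market A is larger by 29.4.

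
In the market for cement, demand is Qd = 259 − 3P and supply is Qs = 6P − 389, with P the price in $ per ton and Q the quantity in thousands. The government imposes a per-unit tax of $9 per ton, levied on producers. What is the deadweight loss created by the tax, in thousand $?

Deadweight loss = $81 thousand.

Without the tax, 259 − 3P = 6P − 389 gives 9P = 648, so P* = $72 and Q* = 43.
With the tax collected from producers, supply shifts: Qs = 6(P − 9) − 389.
Solving gives Q = 25 with consumers paying $78 and producers receiving $69 (the $9 wedge).
Quantity falls by |ΔQ| = |43 − 25| = 18.
DWL = ½ · t · |ΔQ| = ½ · 9 · 18 = $81.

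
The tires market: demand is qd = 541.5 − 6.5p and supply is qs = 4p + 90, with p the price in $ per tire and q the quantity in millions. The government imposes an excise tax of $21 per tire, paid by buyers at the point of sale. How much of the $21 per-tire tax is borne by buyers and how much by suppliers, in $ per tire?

Buyers bear $8 per tire; suppliers bear $13 per tire.

Without the tax, 541.5 − 6.5p = 4p + 90 gives 10.5p = 451.5, so p* = $43 and q* = 262.
With the tax collected from buyers, demand (in seller-price terms) shifts: qd = 541.5 − 6.5(p + 21).
New equilibrium: buyers pay $51, suppliers receive $30, q = 210. (Wedge: pb − ps = 21.)
Burden on buyers: $8; on suppliers: $13. (They sum to $21.)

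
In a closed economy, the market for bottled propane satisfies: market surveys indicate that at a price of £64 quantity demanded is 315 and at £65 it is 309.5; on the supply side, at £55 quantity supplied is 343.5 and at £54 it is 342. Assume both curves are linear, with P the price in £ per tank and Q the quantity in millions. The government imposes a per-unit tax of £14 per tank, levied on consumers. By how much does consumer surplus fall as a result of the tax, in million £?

Demand slope: (309.5 − 315)/(65 − 64) = -5.5, so Qd = 667 − 5.5P.
Supply slope: (342 − 343.5)/(54 − 55) = 1.5, so Qs = 1.5P + 261.
Without the tax, 667 − 5.5P = 1.5P + 261 gives 7P = 406, so P* = £58 and Q* = 348.
With the tax collected from consumers, demand (in seller-price terms) shifts: Qd = 667 − 5.5(P + 14).
New equilibrium: consumers pay £61, producers receive £47, Q = 331.5. (Wedge: Pb − Ps = 14.)
ΔCS is the trapezoid between Q = 331.5 and Q = 348 of height £3: ½ · (348 + 331.5) · 3 = £1019.25.

Consumer surplus falls by £1019.25 million.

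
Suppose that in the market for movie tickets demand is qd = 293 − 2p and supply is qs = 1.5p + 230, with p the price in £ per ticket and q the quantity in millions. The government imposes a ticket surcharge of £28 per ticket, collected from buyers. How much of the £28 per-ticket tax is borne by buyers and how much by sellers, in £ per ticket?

Before the tax: set 293 − 2p = 1.5p + 230 → p* = £18, q* = 257.
With the tax collected from buyers, demand (in seller-price terms) shifts: qd = 293 − 2(p + 28).
Solving gives q = 233 with buyers paying £30 and sellers receiving £2 (the £28 wedge).
Burden on buyers: £12; on sellers: £16. (They sum to £28.)
The less price-elastic side of the market bears the larger share of a per-unit tax.

Buyers bear £12 per ticket; sellers bear £16 per ticket.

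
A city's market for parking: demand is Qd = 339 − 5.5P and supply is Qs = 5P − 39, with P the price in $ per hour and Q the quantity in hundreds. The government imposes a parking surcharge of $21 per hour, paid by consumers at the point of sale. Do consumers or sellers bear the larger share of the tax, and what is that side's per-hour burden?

Before the tax: set 339 − 5.5P = 5P − 39 → P* = $36, Q* = 141.
With the tax collected from consumers, demand (in seller-price terms) shifts: Qd = 339 − 5.5(P + 21).
Solving gives Q = 86 with consumers paying $46 and sellers receiving $25 (the $21 wedge).
Per-hour burden: consumers $10, sellers $11.
Sellers take the larger share because supply is less price-elastic here (demand slope 5.5 vs supply slope 5).
The less price-elastic side of the market bears the larger share of a per-unit tax.

Sellers bear the larger share: $11 per hour.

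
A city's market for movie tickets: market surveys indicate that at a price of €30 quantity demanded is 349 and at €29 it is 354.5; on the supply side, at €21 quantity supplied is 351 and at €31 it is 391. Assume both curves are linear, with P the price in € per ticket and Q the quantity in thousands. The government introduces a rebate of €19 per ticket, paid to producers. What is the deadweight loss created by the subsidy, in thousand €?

Deadweight loss = €418 thousand.

Demand slope: (354.5 − 349)/(29 − 30) = -5.5, so Qd = 514 − 5.5P.
Supply slope: (391 − 351)/(31 − 21) = 4, so Qs = 4P + 267.
Before the subsidy: set 514 − 5.5P = 4P + 267 → P* = €26, Q* = 371.
With a per-unit subsidy paid to producers, each receives P + 19 per unit sold, so supply becomes Qs = 4(P + 19) + 267.
New equilibrium: buyers pay €18, producers receive €37, Q = 415. (Wedge: Pb − Ps = −19.)
Quantity rises by |ΔQ| = |371 − 415| = 44.
DWL = ½ · t · |ΔQ| = ½ · 19 · 44 = €418.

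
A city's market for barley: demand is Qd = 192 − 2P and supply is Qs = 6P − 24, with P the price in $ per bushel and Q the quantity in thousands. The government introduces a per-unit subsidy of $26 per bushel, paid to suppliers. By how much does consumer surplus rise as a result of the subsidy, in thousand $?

Without the subsidy, 192 − 2P = 6P − 24 gives 8P = 216, so P* = $27 and Q* = 138.
With a per-unit subsidy paid to suppliers, each receives P + 26 per unit sold, so supply becomes Qs = 6(P + 26) − 24.
New equilibrium: consumers pay $7.5, suppliers receive $33.5, Q = 177. (Wedge: Pb − Ps = −26.)
ΔCS is the trapezoid between Q = 177 and Q = 138 of height $19.5: ½ · (138 + 177) · 19.5 = $3071.25.

Consumer surplus rises by $3071.25 thousand.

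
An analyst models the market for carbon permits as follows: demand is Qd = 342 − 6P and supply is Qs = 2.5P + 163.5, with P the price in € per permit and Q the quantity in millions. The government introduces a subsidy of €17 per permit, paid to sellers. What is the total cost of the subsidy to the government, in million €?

Government outlay = €4182 million.

Without the subsidy, 342 − 6P = 2.5P + 163.5 gives 8.5P = 178.5, so P* = €21 and Q* = 216.
With a per-unit subsidy paid to sellers, each receives P + 17 per unit sold, so supply becomes Qs = 2.5(P + 17) + 163.5.
New equilibrium: buyers pay €16, sellers receive €33, Q = 246. (Wedge: Pb − Ps = −17.)
Outlay = t · Q = 17 · 246 = €4182.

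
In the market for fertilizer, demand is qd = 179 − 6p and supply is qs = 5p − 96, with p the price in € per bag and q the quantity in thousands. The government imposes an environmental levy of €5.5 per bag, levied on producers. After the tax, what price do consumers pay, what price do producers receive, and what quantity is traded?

Consumers pay €27.5; producers receive €22; quantity = 14.

Before the tax: set 179 − 6p = 5p − 96 → p* = €25, q* = 29.
With the tax collected from producers, supply shifts: qs = 5(p − 5.5) − 96.
Solving gives q = 14 with consumers paying €27.5 and producers receiving €22 (the €5.5 wedge).
The less price-elastic side of the market bears the larger share of a per-unit tax.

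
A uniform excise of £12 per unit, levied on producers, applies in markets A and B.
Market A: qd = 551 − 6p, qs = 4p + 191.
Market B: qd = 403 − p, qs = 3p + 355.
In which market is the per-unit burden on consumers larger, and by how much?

Market B, by £4.2.

Market A: pre-tax p* = £36, q* = 335; post-tax q = 306.2; per-unit burden on consumers = £4.8.
Market B: pre-tax p* = £12, q* = 391; post-tax q = 382; per-unit burden on consumers = £9.
Difference: £4.8 vs £9 → market B is larger by £4.2.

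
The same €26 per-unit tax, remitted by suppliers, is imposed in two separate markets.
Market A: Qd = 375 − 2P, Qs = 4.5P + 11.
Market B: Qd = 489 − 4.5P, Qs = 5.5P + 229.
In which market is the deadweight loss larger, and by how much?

Market B, by €368.55.

Market A: pre-tax P* = €56, Q* = 263; post-tax Q = 227; deadweight loss = €468.
Market B: pre-tax P* = €26, Q* = 372; post-tax Q = 307.65; deadweight loss = €836.55.
Difference: €468 vs €836.55 → market B is larger by €368.55.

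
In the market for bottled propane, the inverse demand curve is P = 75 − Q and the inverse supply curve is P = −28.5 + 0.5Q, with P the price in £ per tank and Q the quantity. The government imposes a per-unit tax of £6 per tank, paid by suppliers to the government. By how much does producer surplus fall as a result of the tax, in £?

Rewrite in direct form: Qd = 75 − P and Qs = 2P + 57.
Without the tax, 75 − P = 2P + 57 gives 3P = 18, so P* = £6 and Q* = 69.
With the tax collected from suppliers, supply shifts: Qs = 2(P − 6) + 57.
New equilibrium: buyers pay £10, suppliers receive £4, Q = 65. (Wedge: Pb − Ps = 6.)
ΔPS is the trapezoid between Q = 65 and Q = 69 of height £2: ½ · (69 + 65) · 2 = £134.

Producer surplus falls by £134.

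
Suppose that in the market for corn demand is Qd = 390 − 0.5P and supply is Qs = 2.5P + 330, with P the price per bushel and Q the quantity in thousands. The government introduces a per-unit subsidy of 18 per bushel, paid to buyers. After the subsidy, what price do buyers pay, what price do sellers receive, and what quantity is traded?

Before the subsidy: set 390 − 0.5P = 2.5P + 330 → P* = 20, Q* = 380.
With a per-unit subsidy paid to buyers, each effectively pays P − 18, so demand becomes Qd = 390 − 0.5(P − 18).
Solving gives Q = 387.5 with buyers paying 5 and sellers receiving 23 (the 18 wedge).

Buyers pay 5; sellers receive 23; quantity = 387.5.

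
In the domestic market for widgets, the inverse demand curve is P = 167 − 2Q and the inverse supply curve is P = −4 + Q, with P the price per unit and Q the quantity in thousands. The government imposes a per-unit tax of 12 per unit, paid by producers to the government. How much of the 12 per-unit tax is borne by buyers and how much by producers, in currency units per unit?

Rewrite in direct form: Qd = 83.5 − 0.5P and Qs = P + 4.
Without the tax, 83.5 − 0.5P = P + 4 gives 1.5P = 79.5, so P* = 53 and Q* = 57.
With the tax collected from producers, supply shifts: Qs = (P − 12) + 4.
New equilibrium: buyers pay 61, producers receive 49, Q = 53. (Wedge: Pb − Ps = 12.)
Burden on buyers: 8; on producers: 4. (They sum to 12.)
The less price-elastic side of the market bears the larger share of a per-unit tax.

Buyers bear 8 per unit; producers bear 4 per unit.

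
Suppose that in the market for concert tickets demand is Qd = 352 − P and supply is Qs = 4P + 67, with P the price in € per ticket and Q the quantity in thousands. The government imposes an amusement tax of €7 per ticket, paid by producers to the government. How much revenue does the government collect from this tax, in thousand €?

Without the tax, 352 − P = 4P + 67 gives 5P = 285, so P* = €57 and Q* = 295.
With the tax collected from producers, supply shifts: Qs = 4(P − 7) + 67.
New equilibrium: buyers pay €62.6, producers receive €55.6, Q = 289.4. (Wedge: Pb − Ps = 7.)
Revenue = t · Q = 7 · 289.4 = €2025.8.

Tax revenue = €2025.8 thousand.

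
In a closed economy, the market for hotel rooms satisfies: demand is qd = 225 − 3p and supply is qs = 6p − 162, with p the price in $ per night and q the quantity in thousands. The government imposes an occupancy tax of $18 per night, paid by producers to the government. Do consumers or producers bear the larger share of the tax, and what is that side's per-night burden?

Without the tax, 225 − 3p = 6p − 162 gives 9p = 387, so p* = $43 and q* = 96.
With the tax collected from producers, supply shifts: qs = 6(p − 18) − 162.
Solving gives q = 60 with consumers paying $55 and producers receiving $37 (the $18 wedge).
Per-night burden: consumers $12, producers $6.
Consumers take the larger share because demand is less price-elastic here (demand slope 3 vs supply slope 6).
The less price-elastic side of the market bears the larger share of a per-unit tax.

Consumers bear the larger share: $12 per night.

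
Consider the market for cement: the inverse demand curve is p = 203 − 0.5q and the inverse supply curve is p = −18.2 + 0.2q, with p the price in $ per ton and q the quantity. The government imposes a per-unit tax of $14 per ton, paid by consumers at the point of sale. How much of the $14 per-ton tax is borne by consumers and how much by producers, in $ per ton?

Inverting to q(p) form: qd = 406 − 2p; qs = 5p + 91.
Without the tax, 406 − 2p = 5p + 91 gives 7p = 315, so p* = $45 and q* = 316.
With the tax collected from consumers, demand (in seller-price terms) shifts: qd = 406 − 2(p + 14).
New equilibrium: consumers pay $55, producers receive $41, q = 296. (Wedge: pb − ps = 14.)
Burden on consumers: $10; on producers: $4. (They sum to $14.)
The less price-elastic side of the market bears the larger share of a per-unit tax.

Consumers bear $10 per ton; producers bear $4 per ton.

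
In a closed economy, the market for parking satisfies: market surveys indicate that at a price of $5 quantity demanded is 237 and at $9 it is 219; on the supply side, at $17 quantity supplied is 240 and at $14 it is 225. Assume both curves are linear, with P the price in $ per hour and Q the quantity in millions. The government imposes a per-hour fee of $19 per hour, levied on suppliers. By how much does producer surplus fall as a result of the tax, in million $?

Demand slope: (219 − 237)/(9 − 5) = -4.5, so Qd = 259.5 − 4.5P.
Supply slope: (225 − 240)/(14 − 17) = 5, so Qs = 5P + 155.
Without the tax, 259.5 − 4.5P = 5P + 155 gives 9.5P = 104.5, so P* = $11 and Q* = 210.
With the tax collected from suppliers, supply shifts: Qs = 5(P − 19) + 155.
New equilibrium: buyers pay $21, suppliers receive $2, Q = 165. (Wedge: Pb − Ps = 19.)
ΔPS is the trapezoid between Q = 165 and Q = 210 of height $9: ½ · (210 + 165) · 9 = $1687.5.

Producer surplus falls by $1687.5 million.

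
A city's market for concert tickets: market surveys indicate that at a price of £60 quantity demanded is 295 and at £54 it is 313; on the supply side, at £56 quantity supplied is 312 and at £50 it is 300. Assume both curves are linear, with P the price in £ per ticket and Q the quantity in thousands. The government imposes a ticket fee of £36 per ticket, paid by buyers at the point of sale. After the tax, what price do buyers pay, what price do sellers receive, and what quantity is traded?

Buyers pay £69.4; sellers receive £33.4; quantity = 266.8.

Demand slope: (313 − 295)/(54 − 60) = -3, so Qd = 475 − 3P.
Supply slope: (300 − 312)/(50 − 56) = 2, so Qs = 2P + 200.
Without the tax, 475 − 3P = 2P + 200 gives 5P = 275, so P* = £55 and Q* = 310.
With the tax collected from buyers, demand (in seller-price terms) shifts: Qd = 475 − 3(P + 36).
New equilibrium: buyers pay £69.4, sellers receive £33.4, Q = 266.8. (Wedge: Pb − Ps = 36.)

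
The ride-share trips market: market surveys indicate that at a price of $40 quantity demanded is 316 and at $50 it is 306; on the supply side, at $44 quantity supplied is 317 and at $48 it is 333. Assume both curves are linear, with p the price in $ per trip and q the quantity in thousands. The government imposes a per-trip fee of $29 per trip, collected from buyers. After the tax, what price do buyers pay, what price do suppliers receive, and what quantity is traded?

Demand slope: (306 − 316)/(50 − 40) = -1, so qd = 356 − p.
Supply slope: (333 − 317)/(48 − 44) = 4, so qs = 4p + 141.
Before the tax: set 356 − p = 4p + 141 → p* = $43, q* = 313.
With the tax collected from buyers, demand (in seller-price terms) shifts: qd = 356 − (p + 29).
New equilibrium: buyers pay $66.2, suppliers receive $37.2, q = 289.8. (Wedge: pb − ps = 29.)

Buyers pay $66.2; suppliers receive $37.2; quantity = 289.8.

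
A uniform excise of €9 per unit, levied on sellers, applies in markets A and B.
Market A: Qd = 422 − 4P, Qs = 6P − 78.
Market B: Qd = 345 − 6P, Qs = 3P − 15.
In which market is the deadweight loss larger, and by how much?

Market A: pre-tax P* = €50, Q* = 222; post-tax Q = 200.4; deadweight loss = €97.2.
Market B: pre-tax P* = €40, Q* = 105; post-tax Q = 87; deadweight loss = €81.
Difference: €97.2 vs €81 → market A is larger by €16.2.

Market A, by €16.2.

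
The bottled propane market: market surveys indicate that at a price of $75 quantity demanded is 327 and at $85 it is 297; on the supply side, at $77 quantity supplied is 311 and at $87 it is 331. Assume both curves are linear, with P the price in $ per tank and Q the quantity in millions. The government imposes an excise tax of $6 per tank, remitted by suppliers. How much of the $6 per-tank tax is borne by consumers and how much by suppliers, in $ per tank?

Consumers bear $2.4 per tank; suppliers bear $3.6 per tank.

Demand slope: (297 − 327)/(85 − 75) = -3, so Qd = 552 − 3P.
Supply slope: (331 − 311)/(87 − 77) = 2, so Qs = 2P + 157.
Before the tax: set 552 − 3P = 2P + 157 → P* = $79, Q* = 315.
With the tax collected from suppliers, supply shifts: Qs = 2(P − 6) + 157.
New equilibrium: consumers pay $81.4, suppliers receive $75.4, Q = 307.8. (Wedge: Pb − Ps = 6.)
Burden on consumers: $2.4; on suppliers: $3.6. (They sum to $6.)
The less price-elastic side of the market bears the larger share of a per-unit tax.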